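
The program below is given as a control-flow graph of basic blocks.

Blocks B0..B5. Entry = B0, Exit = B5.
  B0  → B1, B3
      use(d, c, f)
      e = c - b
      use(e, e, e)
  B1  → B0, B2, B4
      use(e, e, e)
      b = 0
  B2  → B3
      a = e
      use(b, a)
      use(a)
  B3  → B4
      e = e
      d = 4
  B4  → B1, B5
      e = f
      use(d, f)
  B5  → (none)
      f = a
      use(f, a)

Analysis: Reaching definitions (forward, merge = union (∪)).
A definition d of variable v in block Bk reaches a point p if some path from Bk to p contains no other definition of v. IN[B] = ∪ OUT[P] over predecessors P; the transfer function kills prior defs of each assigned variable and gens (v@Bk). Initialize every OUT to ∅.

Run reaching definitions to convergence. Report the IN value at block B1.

Fixpoint table:
  B0: | IN={a@B2, b@B1, d@B3, e@B0, e@B4} | OUT={a@B2, b@B1, d@B3, e@B0}
  B1: | IN={a@B2, b@B1, d@B3, e@B0, e@B4} | OUT={a@B2, b@B1, d@B3, e@B0, e@B4}
  B2: | IN={a@B2, b@B1, d@B3, e@B0, e@B4} | OUT={a@B2, b@B1, d@B3, e@B0, e@B4}
  B3: | IN={a@B2, b@B1, d@B3, e@B0, e@B4} | OUT={a@B2, b@B1, d@B3, e@B3}
  B4: | IN={a@B2, b@B1, d@B3, e@B0, e@B3, e@B4} | OUT={a@B2, b@B1, d@B3, e@B4}
  B5: | IN={a@B2, b@B1, d@B3, e@B4} | OUT={a@B2, b@B1, d@B3, e@B4, f@B5}

Merge at B1: IN[B1] = OUT[B0] ⊔ OUT[B4] = {a@B2, b@B1, d@B3, e@B0, e@B4}

Answer: {a@B2, b@B1, d@B3, e@B0, e@B4}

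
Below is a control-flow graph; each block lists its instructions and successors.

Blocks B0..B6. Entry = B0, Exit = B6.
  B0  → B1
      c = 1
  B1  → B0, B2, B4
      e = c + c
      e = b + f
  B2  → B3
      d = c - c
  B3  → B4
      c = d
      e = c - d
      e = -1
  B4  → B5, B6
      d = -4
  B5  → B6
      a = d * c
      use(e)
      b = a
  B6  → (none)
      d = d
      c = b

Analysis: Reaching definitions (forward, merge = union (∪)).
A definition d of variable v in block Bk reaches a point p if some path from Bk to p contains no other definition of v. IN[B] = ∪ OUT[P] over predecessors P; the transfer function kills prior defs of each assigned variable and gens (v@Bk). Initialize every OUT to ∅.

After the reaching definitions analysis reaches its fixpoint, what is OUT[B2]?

Converged values:
  B0:  IN={c@B0, e@B1}  OUT={c@B0, e@B1}
  B1:  IN={c@B0, e@B1}  OUT={c@B0, e@B1}
  B2:  IN={c@B0, e@B1}  OUT={c@B0, d@B2, e@B1}
  B3:  IN={c@B0, d@B2, e@B1}  OUT={c@B3, d@B2, e@B3}
  B4:  IN={c@B0, c@B3, d@B2, e@B1, e@B3}  OUT={c@B0, c@B3, d@B4, e@B1, e@B3}
  B5:  IN={c@B0, c@B3, d@B4, e@B1, e@B3}  OUT={a@B5, b@B5, c@B0, c@B3, d@B4, e@B1, e@B3}
  B6:  IN={a@B5, b@B5, c@B0, c@B3, d@B4, e@B1, e@B3}  OUT={a@B5, b@B5, c@B6, d@B6, e@B1, e@B3}

Merge at B2: IN[B2] = OUT[B1] = {c@B0, e@B1}
Applying B2's transfer function to that IN value gives OUT[B2] (row B2 above).

Answer: {c@B0, d@B2, e@B1}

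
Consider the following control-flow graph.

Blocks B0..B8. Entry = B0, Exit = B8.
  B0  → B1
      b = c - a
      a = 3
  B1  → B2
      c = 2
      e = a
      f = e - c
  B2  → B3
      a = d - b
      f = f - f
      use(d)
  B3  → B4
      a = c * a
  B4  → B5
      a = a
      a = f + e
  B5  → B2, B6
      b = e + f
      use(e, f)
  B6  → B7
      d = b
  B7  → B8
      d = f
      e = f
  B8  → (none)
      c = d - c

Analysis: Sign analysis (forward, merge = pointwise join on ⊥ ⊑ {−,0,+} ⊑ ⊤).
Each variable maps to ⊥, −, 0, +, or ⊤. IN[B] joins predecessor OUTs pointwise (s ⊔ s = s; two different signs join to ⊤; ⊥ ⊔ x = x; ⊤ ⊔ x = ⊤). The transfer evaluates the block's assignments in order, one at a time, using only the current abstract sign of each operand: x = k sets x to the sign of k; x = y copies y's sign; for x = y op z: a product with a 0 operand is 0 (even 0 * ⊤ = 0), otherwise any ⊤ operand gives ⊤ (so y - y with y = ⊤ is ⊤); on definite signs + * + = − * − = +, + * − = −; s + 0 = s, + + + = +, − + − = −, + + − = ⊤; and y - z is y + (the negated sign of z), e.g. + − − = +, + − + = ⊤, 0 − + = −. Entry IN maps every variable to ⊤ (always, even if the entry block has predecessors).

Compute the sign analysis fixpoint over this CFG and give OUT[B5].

Per-block solution:
  B0:  IN=(all ⊤)  OUT={a:+; rest ⊤}
  B1:  IN={a:+; rest ⊤}  OUT={a:+, c:+, e:+; rest ⊤}
  B2:  IN={c:+, e:+; rest ⊤}  OUT={c:+, e:+; rest ⊤}
  B3:  IN={c:+, e:+; rest ⊤}  OUT={c:+, e:+; rest ⊤}
  B4:  IN={c:+, e:+; rest ⊤}  OUT={c:+, e:+; rest ⊤}
  B5:  IN={c:+, e:+; rest ⊤}  OUT={c:+, e:+; rest ⊤}
  B6:  IN={c:+, e:+; rest ⊤}  OUT={c:+, e:+; rest ⊤}
  B7:  IN={c:+, e:+; rest ⊤}  OUT={c:+; rest ⊤}
  B8:  IN={c:+; rest ⊤}  OUT=(all ⊤)

Merge at B5: IN[B5] = OUT[B4] = {a: ⊤, b: ⊤, c: +, d: ⊤, e: +, f: ⊤}
Applying B5's transfer function to that IN value gives OUT[B5] (row B5 above).

Answer: {a: ⊤, b: ⊤, c: +, d: ⊤, e: +, f: ⊤}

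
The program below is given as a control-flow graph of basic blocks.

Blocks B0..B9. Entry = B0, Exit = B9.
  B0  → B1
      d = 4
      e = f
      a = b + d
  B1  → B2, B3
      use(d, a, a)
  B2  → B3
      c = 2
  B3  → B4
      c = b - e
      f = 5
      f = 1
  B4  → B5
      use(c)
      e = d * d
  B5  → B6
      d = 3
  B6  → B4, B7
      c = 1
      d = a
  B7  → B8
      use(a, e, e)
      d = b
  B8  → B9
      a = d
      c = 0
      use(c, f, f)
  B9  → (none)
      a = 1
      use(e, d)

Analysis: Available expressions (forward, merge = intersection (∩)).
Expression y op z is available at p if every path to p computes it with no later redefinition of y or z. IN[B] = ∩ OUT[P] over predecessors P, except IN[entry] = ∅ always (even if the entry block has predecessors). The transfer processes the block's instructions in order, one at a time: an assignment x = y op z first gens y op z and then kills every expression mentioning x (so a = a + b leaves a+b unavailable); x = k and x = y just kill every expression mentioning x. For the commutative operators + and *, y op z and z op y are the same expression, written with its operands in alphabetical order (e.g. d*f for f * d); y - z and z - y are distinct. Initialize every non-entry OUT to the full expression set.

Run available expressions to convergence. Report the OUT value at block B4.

Answer: {d*d}

Derivation:
Fixpoint table:
  B0:  IN={}  OUT={b+d}
  B1:  IN={b+d}  OUT={b+d}
  B2:  IN={b+d}  OUT={b+d}
  B3:  IN={b+d}  OUT={b+d, b-e}
  B4:  IN={}  OUT={d*d}
  B5:  IN={d*d}  OUT={}
  B6:  IN={}  OUT={}
  B7:  IN={}  OUT={}
  B8:  IN={}  OUT={}
  B9:  IN={}  OUT={}

Merge at B4: IN[B4] = OUT[B3] ∩ OUT[B6] = {}
Applying B4's transfer function to that IN value gives OUT[B4] (row B4 above).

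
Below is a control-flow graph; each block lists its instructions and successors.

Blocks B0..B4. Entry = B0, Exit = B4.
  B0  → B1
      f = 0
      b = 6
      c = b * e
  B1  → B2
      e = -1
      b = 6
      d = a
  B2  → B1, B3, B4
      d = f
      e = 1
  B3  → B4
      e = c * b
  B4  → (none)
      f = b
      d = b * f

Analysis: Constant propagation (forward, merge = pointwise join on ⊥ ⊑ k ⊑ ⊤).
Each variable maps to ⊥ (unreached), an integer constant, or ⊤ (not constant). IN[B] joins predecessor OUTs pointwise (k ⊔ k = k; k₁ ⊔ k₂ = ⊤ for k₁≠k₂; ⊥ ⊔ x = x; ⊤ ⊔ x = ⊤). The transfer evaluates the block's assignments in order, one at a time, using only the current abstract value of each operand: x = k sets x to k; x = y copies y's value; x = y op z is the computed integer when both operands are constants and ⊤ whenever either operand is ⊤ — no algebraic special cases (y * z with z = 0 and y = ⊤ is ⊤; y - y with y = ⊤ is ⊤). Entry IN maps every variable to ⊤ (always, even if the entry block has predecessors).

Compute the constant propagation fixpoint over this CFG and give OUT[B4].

Answer: {a: ⊤, b: 6, c: ⊤, d: 36, e: ⊤, f: 6}

Derivation:
Per-block solution:
  B0:   IN=(all ⊤)   OUT={b:6, f:0; rest ⊤}
  B1:   IN={b:6, f:0; rest ⊤}   OUT={b:6, e:-1, f:0; rest ⊤}
  B2:   IN={b:6, e:-1, f:0; rest ⊤}   OUT={b:6, d:0, e:1, f:0; rest ⊤}
  B3:   IN={b:6, d:0, e:1, f:0; rest ⊤}   OUT={b:6, d:0, f:0; rest ⊤}
  B4:   IN={b:6, d:0, f:0; rest ⊤}   OUT={b:6, d:36, f:6; rest ⊤}

Merge at B4: IN[B4] = OUT[B2] ⊔ OUT[B3] = {a: ⊤, b: 6, c: ⊤, d: 0, e: ⊤, f: 0}
Applying B4's transfer function to that IN value gives OUT[B4] (row B4 above).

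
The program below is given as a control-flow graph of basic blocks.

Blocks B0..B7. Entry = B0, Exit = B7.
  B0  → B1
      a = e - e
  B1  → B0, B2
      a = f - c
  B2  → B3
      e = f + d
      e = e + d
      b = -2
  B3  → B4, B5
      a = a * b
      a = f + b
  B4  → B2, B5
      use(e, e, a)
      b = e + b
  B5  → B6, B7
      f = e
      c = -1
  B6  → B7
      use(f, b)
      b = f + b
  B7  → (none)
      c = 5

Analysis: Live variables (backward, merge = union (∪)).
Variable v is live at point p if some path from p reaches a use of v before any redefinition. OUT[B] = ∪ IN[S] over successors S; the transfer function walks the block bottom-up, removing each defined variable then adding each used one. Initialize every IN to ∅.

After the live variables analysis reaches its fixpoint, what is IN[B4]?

Answer: {a, b, d, e, f}

Trace:
Converged values:
  B0:   IN={c, d, e, f}   OUT={c, d, e, f}
  B1:   IN={c, d, e, f}   OUT={a, c, d, e, f}
  B2:   IN={a, d, f}   OUT={a, b, d, e, f}
  B3:   IN={a, b, d, e, f}   OUT={a, b, d, e, f}
  B4:   IN={a, b, d, e, f}   OUT={a, b, d, e, f}
  B5:   IN={b, e}   OUT={b, f}
  B6:   IN={b, f}   OUT={}
  B7:   IN={}   OUT={}

Merge at B4: OUT[B4] = IN[B2] ⊔ IN[B5] = {a, b, d, e, f}
Applying B4's transfer function to that OUT value gives IN[B4] (row B4 above).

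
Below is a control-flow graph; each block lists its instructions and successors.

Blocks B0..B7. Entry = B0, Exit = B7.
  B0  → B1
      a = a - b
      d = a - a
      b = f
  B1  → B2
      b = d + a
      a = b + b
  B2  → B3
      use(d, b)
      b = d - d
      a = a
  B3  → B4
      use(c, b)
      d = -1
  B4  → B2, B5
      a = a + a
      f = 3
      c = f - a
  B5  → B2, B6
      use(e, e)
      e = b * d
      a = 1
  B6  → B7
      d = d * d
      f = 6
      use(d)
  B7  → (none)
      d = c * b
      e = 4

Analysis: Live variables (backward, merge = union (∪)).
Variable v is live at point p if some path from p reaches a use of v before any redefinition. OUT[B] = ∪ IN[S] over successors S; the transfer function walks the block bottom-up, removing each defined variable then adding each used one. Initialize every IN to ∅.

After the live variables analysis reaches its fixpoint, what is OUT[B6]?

Per-block solution:
  B0:  IN={a, b, c, e, f}  OUT={a, c, d, e}
  B1:  IN={a, c, d, e}  OUT={a, b, c, d, e}
  B2:  IN={a, b, c, d, e}  OUT={a, b, c, e}
  B3:  IN={a, b, c, e}  OUT={a, b, d, e}
  B4:  IN={a, b, d, e}  OUT={a, b, c, d, e}
  B5:  IN={b, c, d, e}  OUT={a, b, c, d, e}
  B6:  IN={b, c, d}  OUT={b, c}
  B7:  IN={b, c}  OUT={}

Merge at B6: OUT[B6] = IN[B7] = {b, c}

Answer: {b, c}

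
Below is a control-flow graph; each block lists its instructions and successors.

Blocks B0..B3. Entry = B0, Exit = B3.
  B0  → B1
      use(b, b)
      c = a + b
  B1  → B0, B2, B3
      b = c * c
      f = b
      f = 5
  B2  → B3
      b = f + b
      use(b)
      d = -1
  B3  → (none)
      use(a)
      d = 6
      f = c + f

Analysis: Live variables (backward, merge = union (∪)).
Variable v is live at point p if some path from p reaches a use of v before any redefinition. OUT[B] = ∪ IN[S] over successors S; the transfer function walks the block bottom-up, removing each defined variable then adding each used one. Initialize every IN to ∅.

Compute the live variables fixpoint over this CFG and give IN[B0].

Answer: {a, b}

Trace:
Fixpoint table:
  B0: | IN={a, b} | OUT={a, c}
  B1: | IN={a, c} | OUT={a, b, c, f}
  B2: | IN={a, b, c, f} | OUT={a, c, f}
  B3: | IN={a, c, f} | OUT={}

Merge at B0: OUT[B0] = IN[B1] = {a, c}
Applying B0's transfer function to that OUT value gives IN[B0] (row B0 above).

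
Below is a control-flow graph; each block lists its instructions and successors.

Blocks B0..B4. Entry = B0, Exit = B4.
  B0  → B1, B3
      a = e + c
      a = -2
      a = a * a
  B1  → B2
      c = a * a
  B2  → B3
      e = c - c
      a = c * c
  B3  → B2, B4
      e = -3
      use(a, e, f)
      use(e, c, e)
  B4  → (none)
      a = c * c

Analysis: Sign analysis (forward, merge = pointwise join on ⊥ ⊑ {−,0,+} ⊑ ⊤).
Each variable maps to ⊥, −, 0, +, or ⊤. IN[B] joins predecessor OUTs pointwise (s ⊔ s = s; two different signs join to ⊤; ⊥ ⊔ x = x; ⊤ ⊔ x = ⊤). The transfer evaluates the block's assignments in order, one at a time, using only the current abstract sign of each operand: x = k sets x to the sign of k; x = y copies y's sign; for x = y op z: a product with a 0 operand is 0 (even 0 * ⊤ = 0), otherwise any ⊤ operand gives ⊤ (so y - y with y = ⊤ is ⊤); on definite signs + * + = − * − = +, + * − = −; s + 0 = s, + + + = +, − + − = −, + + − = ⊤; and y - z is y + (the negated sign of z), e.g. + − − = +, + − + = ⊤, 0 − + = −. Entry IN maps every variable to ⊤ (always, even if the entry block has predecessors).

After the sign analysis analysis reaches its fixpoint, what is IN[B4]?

Answer: {a: ⊤, b: ⊤, c: ⊤, d: ⊤, e: -, f: ⊤}

Derivation:
Fixpoint table:
  B0: | IN=(all ⊤) | OUT={a:+; rest ⊤}
  B1: | IN={a:+; rest ⊤} | OUT={a:+, c:+; rest ⊤}
  B2: | IN=(all ⊤) | OUT=(all ⊤)
  B3: | IN=(all ⊤) | OUT={e:-; rest ⊤}
  B4: | IN={e:-; rest ⊤} | OUT={e:-; rest ⊤}

Merge at B4: IN[B4] = OUT[B3] = {a: ⊤, b: ⊤, c: ⊤, d: ⊤, e: -, f: ⊤}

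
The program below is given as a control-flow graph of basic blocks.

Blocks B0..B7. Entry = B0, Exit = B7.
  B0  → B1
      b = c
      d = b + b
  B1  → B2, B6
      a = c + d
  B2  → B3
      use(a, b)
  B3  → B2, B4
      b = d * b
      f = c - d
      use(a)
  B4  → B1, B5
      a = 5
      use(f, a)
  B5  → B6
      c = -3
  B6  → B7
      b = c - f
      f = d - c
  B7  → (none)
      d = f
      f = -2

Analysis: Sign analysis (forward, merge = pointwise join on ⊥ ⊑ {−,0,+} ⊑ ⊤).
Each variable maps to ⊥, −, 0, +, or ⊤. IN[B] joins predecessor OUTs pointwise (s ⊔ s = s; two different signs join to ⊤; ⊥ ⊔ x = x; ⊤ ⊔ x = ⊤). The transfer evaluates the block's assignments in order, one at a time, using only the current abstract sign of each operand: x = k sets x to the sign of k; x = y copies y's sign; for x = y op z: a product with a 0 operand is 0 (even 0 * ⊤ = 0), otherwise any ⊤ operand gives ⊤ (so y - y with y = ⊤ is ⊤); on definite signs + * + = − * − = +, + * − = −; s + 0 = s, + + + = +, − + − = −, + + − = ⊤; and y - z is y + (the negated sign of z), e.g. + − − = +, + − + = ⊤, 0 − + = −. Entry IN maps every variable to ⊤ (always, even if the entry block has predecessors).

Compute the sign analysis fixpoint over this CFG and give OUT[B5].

Answer: {a: +, b: ⊤, c: -, d: ⊤, e: ⊤, f: ⊤}

Derivation:
Per-block solution:
  B0:   IN=(all ⊤)   OUT=(all ⊤)
  B1:   IN=(all ⊤)   OUT=(all ⊤)
  B2:   IN=(all ⊤)   OUT=(all ⊤)
  B3:   IN=(all ⊤)   OUT=(all ⊤)
  B4:   IN=(all ⊤)   OUT={a:+; rest ⊤}
  B5:   IN={a:+; rest ⊤}   OUT={a:+, c:-; rest ⊤}
  B6:   IN=(all ⊤)   OUT=(all ⊤)
  B7:   IN=(all ⊤)   OUT={f:-; rest ⊤}

Merge at B5: IN[B5] = OUT[B4] = {a: +, b: ⊤, c: ⊤, d: ⊤, e: ⊤, f: ⊤}
Applying B5's transfer function to that IN value gives OUT[B5] (row B5 above).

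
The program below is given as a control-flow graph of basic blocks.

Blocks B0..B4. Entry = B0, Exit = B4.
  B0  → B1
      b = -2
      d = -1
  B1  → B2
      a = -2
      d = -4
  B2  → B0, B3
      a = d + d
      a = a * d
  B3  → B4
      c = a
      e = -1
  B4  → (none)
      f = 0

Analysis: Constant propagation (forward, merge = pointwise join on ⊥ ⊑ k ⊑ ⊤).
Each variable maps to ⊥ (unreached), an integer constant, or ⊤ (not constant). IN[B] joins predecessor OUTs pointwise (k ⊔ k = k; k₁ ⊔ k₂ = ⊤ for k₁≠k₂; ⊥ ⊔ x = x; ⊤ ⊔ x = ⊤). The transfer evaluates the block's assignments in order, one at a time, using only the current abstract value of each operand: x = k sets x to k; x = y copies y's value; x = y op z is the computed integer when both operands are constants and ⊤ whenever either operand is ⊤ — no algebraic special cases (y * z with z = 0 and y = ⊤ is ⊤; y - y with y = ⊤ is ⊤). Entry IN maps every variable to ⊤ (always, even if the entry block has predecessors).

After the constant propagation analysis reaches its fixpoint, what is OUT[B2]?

Converged values:
  B0:  IN=(all ⊤)  OUT={b:-2, d:-1; rest ⊤}
  B1:  IN={b:-2, d:-1; rest ⊤}  OUT={a:-2, b:-2, d:-4; rest ⊤}
  B2:  IN={a:-2, b:-2, d:-4; rest ⊤}  OUT={a:32, b:-2, d:-4; rest ⊤}
  B3:  IN={a:32, b:-2, d:-4; rest ⊤}  OUT={a:32, b:-2, c:32, d:-4, e:-1; rest ⊤}
  B4:  IN={a:32, b:-2, c:32, d:-4, e:-1; rest ⊤}  OUT={a:32, b:-2, c:32, d:-4, e:-1, f:0; rest ⊤}

Merge at B2: IN[B2] = OUT[B1] = {a: -2, b: -2, c: ⊤, d: -4, e: ⊤, f: ⊤}
Applying B2's transfer function to that IN value gives OUT[B2] (row B2 above).

Answer: {a: 32, b: -2, c: ⊤, d: -4, e: ⊤, f: ⊤}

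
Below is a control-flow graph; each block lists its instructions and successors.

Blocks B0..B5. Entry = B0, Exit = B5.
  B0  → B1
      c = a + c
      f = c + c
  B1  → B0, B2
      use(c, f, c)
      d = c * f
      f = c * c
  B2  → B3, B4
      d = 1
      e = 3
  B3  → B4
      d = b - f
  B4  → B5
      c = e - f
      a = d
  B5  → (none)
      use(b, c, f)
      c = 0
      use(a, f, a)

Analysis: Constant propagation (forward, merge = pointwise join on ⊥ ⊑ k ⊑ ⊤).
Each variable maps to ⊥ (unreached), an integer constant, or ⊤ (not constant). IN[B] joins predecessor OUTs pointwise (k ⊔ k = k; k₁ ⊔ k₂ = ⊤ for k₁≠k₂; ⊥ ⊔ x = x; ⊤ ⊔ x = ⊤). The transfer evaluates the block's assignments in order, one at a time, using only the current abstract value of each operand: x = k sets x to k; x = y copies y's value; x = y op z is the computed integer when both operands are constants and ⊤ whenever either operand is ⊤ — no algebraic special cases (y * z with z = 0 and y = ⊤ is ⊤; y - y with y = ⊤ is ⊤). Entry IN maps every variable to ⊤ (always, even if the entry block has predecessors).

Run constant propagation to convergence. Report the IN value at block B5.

Per-block solution:
  B0: | IN=(all ⊤) | OUT=(all ⊤)
  B1: | IN=(all ⊤) | OUT=(all ⊤)
  B2: | IN=(all ⊤) | OUT={d:1, e:3; rest ⊤}
  B3: | IN={d:1, e:3; rest ⊤} | OUT={e:3; rest ⊤}
  B4: | IN={e:3; rest ⊤} | OUT={e:3; rest ⊤}
  B5: | IN={e:3; rest ⊤} | OUT={c:0, e:3; rest ⊤}

Merge at B5: IN[B5] = OUT[B4] = {a: ⊤, b: ⊤, c: ⊤, d: ⊤, e: 3, f: ⊤}

Answer: {a: ⊤, b: ⊤, c: ⊤, d: ⊤, e: 3, f: ⊤}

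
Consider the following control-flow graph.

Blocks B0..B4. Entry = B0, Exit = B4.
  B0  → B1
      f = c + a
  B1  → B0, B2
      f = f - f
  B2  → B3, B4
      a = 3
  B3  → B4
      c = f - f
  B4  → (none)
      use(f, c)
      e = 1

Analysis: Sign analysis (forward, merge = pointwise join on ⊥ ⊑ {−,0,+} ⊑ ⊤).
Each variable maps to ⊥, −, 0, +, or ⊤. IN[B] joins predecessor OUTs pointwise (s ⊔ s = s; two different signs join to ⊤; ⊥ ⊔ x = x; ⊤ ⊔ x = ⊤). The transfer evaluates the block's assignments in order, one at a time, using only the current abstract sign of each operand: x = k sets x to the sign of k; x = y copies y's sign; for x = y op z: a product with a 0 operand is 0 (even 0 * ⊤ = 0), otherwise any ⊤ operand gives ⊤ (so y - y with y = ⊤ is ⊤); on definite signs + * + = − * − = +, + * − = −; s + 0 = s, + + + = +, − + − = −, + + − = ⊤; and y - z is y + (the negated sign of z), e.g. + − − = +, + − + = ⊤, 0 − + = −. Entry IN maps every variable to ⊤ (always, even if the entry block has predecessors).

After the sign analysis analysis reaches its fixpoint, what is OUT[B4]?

Per-block solution:
  B0: | IN=(all ⊤) | OUT=(all ⊤)
  B1: | IN=(all ⊤) | OUT=(all ⊤)
  B2: | IN=(all ⊤) | OUT={a:+; rest ⊤}
  B3: | IN={a:+; rest ⊤} | OUT={a:+; rest ⊤}
  B4: | IN={a:+; rest ⊤} | OUT={a:+, e:+; rest ⊤}

Merge at B4: IN[B4] = OUT[B2] ⊔ OUT[B3] = {a: +, b: ⊤, c: ⊤, d: ⊤, e: ⊤, f: ⊤}
Applying B4's transfer function to that IN value gives OUT[B4] (row B4 above).

Answer: {a: +, b: ⊤, c: ⊤, d: ⊤, e: +, f: ⊤}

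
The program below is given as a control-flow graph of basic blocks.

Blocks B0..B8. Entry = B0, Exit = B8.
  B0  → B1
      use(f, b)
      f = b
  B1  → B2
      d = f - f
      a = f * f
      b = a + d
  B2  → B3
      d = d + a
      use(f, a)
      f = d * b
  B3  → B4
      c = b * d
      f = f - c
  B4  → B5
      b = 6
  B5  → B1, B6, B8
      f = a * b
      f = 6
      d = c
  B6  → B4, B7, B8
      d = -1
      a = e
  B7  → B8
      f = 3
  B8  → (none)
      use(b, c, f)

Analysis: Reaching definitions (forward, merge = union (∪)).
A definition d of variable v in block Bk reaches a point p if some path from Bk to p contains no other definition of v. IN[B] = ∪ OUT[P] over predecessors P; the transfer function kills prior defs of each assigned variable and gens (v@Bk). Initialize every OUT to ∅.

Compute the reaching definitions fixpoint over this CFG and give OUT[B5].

Answer: {a@B1, a@B6, b@B4, c@B3, d@B5, f@B5}

Working:
Per-block solution:
  B0:   IN={}   OUT={f@B0}
  B1:   IN={a@B1, a@B6, b@B4, c@B3, d@B5, f@B0, f@B5}   OUT={a@B1, b@B1, c@B3, d@B1, f@B0, f@B5}
  B2:   IN={a@B1, b@B1, c@B3, d@B1, f@B0, f@B5}   OUT={a@B1, b@B1, c@B3, d@B2, f@B2}
  B3:   IN={a@B1, b@B1, c@B3, d@B2, f@B2}   OUT={a@B1, b@B1, c@B3, d@B2, f@B3}
  B4:   IN={a@B1, a@B6, b@B1, b@B4, c@B3, d@B2, d@B6, f@B3, f@B5}   OUT={a@B1, a@B6, b@B4, c@B3, d@B2, d@B6, f@B3, f@B5}
  B5:   IN={a@B1, a@B6, b@B4, c@B3, d@B2, d@B6, f@B3, f@B5}   OUT={a@B1, a@B6, b@B4, c@B3, d@B5, f@B5}
  B6:   IN={a@B1, a@B6, b@B4, c@B3, d@B5, f@B5}   OUT={a@B6, b@B4, c@B3, d@B6, f@B5}
  B7:   IN={a@B6, b@B4, c@B3, d@B6, f@B5}   OUT={a@B6, b@B4, c@B3, d@B6, f@B7}
  B8:   IN={a@B1, a@B6, b@B4, c@B3, d@B5, d@B6, f@B5, f@B7}   OUT={a@B1, a@B6, b@B4, c@B3, d@B5, d@B6, f@B5, f@B7}

Merge at B5: IN[B5] = OUT[B4] = {a@B1, a@B6, b@B4, c@B3, d@B2, d@B6, f@B3, f@B5}
Applying B5's transfer function to that IN value gives OUT[B5] (row B5 above).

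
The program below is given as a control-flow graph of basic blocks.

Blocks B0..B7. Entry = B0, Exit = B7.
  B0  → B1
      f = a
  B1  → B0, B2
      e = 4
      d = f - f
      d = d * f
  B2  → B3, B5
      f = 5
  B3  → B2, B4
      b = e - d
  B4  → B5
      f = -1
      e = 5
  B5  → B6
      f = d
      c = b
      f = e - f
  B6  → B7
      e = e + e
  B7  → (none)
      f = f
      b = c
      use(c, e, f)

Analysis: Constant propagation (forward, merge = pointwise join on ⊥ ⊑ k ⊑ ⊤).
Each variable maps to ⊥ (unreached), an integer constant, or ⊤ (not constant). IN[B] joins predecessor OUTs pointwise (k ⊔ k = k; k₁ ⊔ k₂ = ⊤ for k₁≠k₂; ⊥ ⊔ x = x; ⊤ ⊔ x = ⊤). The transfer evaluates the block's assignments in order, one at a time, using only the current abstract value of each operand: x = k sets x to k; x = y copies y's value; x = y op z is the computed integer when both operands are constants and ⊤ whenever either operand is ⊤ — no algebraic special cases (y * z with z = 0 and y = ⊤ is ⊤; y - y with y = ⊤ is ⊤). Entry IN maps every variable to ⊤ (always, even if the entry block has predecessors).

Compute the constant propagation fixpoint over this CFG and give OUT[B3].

Converged values:
  B0:   IN=(all ⊤)   OUT=(all ⊤)
  B1:   IN=(all ⊤)   OUT={e:4; rest ⊤}
  B2:   IN={e:4; rest ⊤}   OUT={e:4, f:5; rest ⊤}
  B3:   IN={e:4, f:5; rest ⊤}   OUT={e:4, f:5; rest ⊤}
  B4:   IN={e:4, f:5; rest ⊤}   OUT={e:5, f:-1; rest ⊤}
  B5:   IN=(all ⊤)   OUT=(all ⊤)
  B6:   IN=(all ⊤)   OUT=(all ⊤)
  B7:   IN=(all ⊤)   OUT=(all ⊤)

Merge at B3: IN[B3] = OUT[B2] = {a: ⊤, b: ⊤, c: ⊤, d: ⊤, e: 4, f: 5}
Applying B3's transfer function to that IN value gives OUT[B3] (row B3 above).

Answer: {a: ⊤, b: ⊤, c: ⊤, d: ⊤, e: 4, f: 5}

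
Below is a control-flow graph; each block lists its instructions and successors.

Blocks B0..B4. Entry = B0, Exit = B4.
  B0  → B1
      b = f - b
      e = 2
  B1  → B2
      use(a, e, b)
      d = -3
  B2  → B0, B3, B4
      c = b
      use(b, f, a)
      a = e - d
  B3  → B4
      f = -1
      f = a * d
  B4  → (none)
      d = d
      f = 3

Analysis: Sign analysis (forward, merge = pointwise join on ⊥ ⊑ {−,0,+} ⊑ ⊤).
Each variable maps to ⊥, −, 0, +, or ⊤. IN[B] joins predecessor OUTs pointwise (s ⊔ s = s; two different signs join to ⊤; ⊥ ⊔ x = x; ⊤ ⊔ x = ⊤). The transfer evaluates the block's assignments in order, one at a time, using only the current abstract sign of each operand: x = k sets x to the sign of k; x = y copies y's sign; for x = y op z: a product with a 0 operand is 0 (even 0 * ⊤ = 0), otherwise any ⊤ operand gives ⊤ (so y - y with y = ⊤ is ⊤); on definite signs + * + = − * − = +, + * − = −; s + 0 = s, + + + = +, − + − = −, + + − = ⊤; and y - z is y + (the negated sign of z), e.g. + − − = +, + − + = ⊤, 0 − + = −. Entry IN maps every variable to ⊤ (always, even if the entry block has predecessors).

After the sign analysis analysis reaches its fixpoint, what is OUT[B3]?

Answer: {a: +, b: ⊤, c: ⊤, d: -, e: +, f: -}

Working:
Converged values:
  B0:   IN=(all ⊤)   OUT={e:+; rest ⊤}
  B1:   IN={e:+; rest ⊤}   OUT={d:-, e:+; rest ⊤}
  B2:   IN={d:-, e:+; rest ⊤}   OUT={a:+, d:-, e:+; rest ⊤}
  B3:   IN={a:+, d:-, e:+; rest ⊤}   OUT={a:+, d:-, e:+, f:-; rest ⊤}
  B4:   IN={a:+, d:-, e:+; rest ⊤}   OUT={a:+, d:-, e:+, f:+; rest ⊤}

Merge at B3: IN[B3] = OUT[B2] = {a: +, b: ⊤, c: ⊤, d: -, e: +, f: ⊤}
Applying B3's transfer function to that IN value gives OUT[B3] (row B3 above).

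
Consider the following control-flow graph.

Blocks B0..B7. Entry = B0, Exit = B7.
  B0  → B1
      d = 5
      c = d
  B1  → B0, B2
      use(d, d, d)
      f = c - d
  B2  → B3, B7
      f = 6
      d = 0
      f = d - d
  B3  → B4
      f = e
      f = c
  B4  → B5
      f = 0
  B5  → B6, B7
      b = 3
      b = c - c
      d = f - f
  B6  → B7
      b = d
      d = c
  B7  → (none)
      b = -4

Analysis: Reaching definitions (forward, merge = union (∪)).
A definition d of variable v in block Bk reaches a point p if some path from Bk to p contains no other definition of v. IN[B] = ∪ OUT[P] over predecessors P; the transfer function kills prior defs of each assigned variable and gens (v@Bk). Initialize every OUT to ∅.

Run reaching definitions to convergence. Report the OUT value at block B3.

Answer: {c@B0, d@B2, f@B3}

Derivation:
Converged values:
  B0:   IN={c@B0, d@B0, f@B1}   OUT={c@B0, d@B0, f@B1}
  B1:   IN={c@B0, d@B0, f@B1}   OUT={c@B0, d@B0, f@B1}
  B2:   IN={c@B0, d@B0, f@B1}   OUT={c@B0, d@B2, f@B2}
  B3:   IN={c@B0, d@B2, f@B2}   OUT={c@B0, d@B2, f@B3}
  B4:   IN={c@B0, d@B2, f@B3}   OUT={c@B0, d@B2, f@B4}
  B5:   IN={c@B0, d@B2, f@B4}   OUT={b@B5, c@B0, d@B5, f@B4}
  B6:   IN={b@B5, c@B0, d@B5, f@B4}   OUT={b@B6, c@B0, d@B6, f@B4}
  B7:   IN={b@B5, b@B6, c@B0, d@B2, d@B5, d@B6, f@B2, f@B4}   OUT={b@B7, c@B0, d@B2, d@B5, d@B6, f@B2, f@B4}

Merge at B3: IN[B3] = OUT[B2] = {c@B0, d@B2, f@B2}
Applying B3's transfer function to that IN value gives OUT[B3] (row B3 above).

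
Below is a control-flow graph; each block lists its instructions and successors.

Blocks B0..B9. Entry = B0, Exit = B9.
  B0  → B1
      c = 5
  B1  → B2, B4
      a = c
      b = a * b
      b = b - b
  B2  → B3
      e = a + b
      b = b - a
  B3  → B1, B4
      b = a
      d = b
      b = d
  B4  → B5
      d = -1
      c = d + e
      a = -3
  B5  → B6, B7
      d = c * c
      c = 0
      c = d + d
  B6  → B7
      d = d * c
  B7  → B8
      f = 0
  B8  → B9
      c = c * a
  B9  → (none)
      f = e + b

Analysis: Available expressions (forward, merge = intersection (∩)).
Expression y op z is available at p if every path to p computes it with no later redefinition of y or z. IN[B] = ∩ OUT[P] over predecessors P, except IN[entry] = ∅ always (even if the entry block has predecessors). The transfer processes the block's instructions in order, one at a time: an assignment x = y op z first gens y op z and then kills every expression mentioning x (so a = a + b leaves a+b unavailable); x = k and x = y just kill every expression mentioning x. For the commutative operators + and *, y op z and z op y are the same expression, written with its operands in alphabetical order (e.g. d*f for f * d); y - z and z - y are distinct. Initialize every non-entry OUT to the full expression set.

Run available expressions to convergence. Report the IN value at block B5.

Answer: {d+e}

Derivation:
Fixpoint table:
  B0:  IN={}  OUT={}
  B1:  IN={}  OUT={}
  B2:  IN={}  OUT={}
  B3:  IN={}  OUT={}
  B4:  IN={}  OUT={d+e}
  B5:  IN={d+e}  OUT={d+d}
  B6:  IN={d+d}  OUT={}
  B7:  IN={}  OUT={}
  B8:  IN={}  OUT={}
  B9:  IN={}  OUT={b+e}

Merge at B5: IN[B5] = OUT[B4] = {d+e}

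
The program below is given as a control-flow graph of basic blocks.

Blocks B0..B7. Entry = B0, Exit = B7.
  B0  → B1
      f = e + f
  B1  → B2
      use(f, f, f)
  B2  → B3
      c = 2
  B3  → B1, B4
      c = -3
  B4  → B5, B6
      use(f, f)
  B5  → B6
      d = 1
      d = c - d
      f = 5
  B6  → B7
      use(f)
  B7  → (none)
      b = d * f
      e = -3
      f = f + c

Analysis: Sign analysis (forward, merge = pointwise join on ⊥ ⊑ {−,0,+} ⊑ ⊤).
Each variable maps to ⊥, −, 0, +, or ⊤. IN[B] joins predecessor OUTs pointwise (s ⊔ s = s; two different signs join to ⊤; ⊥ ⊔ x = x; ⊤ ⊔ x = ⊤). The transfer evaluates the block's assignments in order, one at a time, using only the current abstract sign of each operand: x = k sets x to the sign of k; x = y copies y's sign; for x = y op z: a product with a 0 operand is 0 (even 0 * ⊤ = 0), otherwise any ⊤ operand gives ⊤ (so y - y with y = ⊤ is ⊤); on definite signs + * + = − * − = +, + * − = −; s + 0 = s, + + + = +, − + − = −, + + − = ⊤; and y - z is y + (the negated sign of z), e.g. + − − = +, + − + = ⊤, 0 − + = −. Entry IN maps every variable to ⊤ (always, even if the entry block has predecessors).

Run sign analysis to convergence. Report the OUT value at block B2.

Answer: {a: ⊤, b: ⊤, c: +, d: ⊤, e: ⊤, f: ⊤}

Trace:
Per-block solution:
  B0:   IN=(all ⊤)   OUT=(all ⊤)
  B1:   IN=(all ⊤)   OUT=(all ⊤)
  B2:   IN=(all ⊤)   OUT={c:+; rest ⊤}
  B3:   IN={c:+; rest ⊤}   OUT={c:-; rest ⊤}
  B4:   IN={c:-; rest ⊤}   OUT={c:-; rest ⊤}
  B5:   IN={c:-; rest ⊤}   OUT={c:-, d:-, f:+; rest ⊤}
  B6:   IN={c:-; rest ⊤}   OUT={c:-; rest ⊤}
  B7:   IN={c:-; rest ⊤}   OUT={c:-, e:-; rest ⊤}

Merge at B2: IN[B2] = OUT[B1] = {a: ⊤, b: ⊤, c: ⊤, d: ⊤, e: ⊤, f: ⊤}
Applying B2's transfer function to that IN value gives OUT[B2] (row B2 above).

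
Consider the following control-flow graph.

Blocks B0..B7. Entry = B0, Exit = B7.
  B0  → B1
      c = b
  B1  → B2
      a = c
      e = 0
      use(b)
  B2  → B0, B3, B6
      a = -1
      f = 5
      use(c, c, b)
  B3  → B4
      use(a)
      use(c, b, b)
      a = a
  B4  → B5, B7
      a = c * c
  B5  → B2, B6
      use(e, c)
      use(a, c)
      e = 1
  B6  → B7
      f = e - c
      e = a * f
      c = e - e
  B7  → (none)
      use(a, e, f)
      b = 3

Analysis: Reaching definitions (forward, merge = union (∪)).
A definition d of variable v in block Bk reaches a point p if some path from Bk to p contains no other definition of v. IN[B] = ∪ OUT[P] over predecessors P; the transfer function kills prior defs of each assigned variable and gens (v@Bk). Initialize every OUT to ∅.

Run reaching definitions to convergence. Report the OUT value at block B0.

Fixpoint table:
  B0: | IN={a@B2, c@B0, e@B1, e@B5, f@B2} | OUT={a@B2, c@B0, e@B1, e@B5, f@B2}
  B1: | IN={a@B2, c@B0, e@B1, e@B5, f@B2} | OUT={a@B1, c@B0, e@B1, f@B2}
  B2: | IN={a@B1, a@B4, c@B0, e@B1, e@B5, f@B2} | OUT={a@B2, c@B0, e@B1, e@B5, f@B2}
  B3: | IN={a@B2, c@B0, e@B1, e@B5, f@B2} | OUT={a@B3, c@B0, e@B1, e@B5, f@B2}
  B4: | IN={a@B3, c@B0, e@B1, e@B5, f@B2} | OUT={a@B4, c@B0, e@B1, e@B5, f@B2}
  B5: | IN={a@B4, c@B0, e@B1, e@B5, f@B2} | OUT={a@B4, c@B0, e@B5, f@B2}
  B6: | IN={a@B2, a@B4, c@B0, e@B1, e@B5, f@B2} | OUT={a@B2, a@B4, c@B6, e@B6, f@B6}
  B7: | IN={a@B2, a@B4, c@B0, c@B6, e@B1, e@B5, e@B6, f@B2, f@B6} | OUT={a@B2, a@B4, b@B7, c@B0, c@B6, e@B1, e@B5, e@B6, f@B2, f@B6}

Merge at B0 (entry node, so the boundary value {} is joined with the incoming edge(s)): IN[B0] = {} ⊔ OUT[B2] = {a@B2, c@B0, e@B1, e@B5, f@B2}
Applying B0's transfer function to that IN value gives OUT[B0] (row B0 above).

Answer: {a@B2, c@B0, e@B1, e@B5, f@B2}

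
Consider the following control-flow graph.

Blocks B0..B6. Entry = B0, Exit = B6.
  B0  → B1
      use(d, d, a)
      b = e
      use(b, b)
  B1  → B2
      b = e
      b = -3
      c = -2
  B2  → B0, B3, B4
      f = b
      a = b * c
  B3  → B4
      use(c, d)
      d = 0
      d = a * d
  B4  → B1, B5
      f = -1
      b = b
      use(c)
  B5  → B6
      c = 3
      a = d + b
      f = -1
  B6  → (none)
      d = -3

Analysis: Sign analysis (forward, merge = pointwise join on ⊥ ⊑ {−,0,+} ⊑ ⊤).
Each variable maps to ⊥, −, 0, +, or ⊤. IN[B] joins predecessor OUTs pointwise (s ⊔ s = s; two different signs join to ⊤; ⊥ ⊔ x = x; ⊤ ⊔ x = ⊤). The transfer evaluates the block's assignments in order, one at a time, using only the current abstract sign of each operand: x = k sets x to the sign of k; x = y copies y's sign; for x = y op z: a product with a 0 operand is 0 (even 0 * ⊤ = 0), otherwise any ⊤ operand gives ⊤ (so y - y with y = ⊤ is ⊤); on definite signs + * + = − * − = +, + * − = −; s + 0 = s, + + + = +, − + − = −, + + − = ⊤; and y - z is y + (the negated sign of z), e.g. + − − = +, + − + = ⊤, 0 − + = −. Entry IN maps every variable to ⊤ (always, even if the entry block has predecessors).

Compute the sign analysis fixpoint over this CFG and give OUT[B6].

Answer: {a: ⊤, b: -, c: +, d: -, e: ⊤, f: -}

Derivation:
Fixpoint table:
  B0: | IN=(all ⊤) | OUT=(all ⊤)
  B1: | IN=(all ⊤) | OUT={b:-, c:-; rest ⊤}
  B2: | IN={b:-, c:-; rest ⊤} | OUT={a:+, b:-, c:-, f:-; rest ⊤}
  B3: | IN={a:+, b:-, c:-, f:-; rest ⊤} | OUT={a:+, b:-, c:-, d:0, f:-; rest ⊤}
  B4: | IN={a:+, b:-, c:-, f:-; rest ⊤} | OUT={a:+, b:-, c:-, f:-; rest ⊤}
  B5: | IN={a:+, b:-, c:-, f:-; rest ⊤} | OUT={b:-, c:+, f:-; rest ⊤}
  B6: | IN={b:-, c:+, f:-; rest ⊤} | OUT={b:-, c:+, d:-, f:-; rest ⊤}

Merge at B6: IN[B6] = OUT[B5] = {a: ⊤, b: -, c: +, d: ⊤, e: ⊤, f: -}
Applying B6's transfer function to that IN value gives OUT[B6] (row B6 above).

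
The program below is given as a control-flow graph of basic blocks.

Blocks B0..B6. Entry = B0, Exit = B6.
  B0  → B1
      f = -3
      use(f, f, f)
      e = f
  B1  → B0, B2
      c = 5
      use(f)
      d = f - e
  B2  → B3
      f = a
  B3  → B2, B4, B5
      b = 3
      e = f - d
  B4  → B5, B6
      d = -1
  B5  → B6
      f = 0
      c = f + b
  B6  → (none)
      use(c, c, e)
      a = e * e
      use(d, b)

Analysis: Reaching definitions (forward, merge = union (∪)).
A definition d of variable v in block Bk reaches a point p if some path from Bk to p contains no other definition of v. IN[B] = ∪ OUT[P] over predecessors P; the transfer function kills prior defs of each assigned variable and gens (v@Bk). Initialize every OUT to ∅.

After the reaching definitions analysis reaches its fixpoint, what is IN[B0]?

Answer: {c@B1, d@B1, e@B0, f@B0}

Trace:
Fixpoint table:
  B0:   IN={c@B1, d@B1, e@B0, f@B0}   OUT={c@B1, d@B1, e@B0, f@B0}
  B1:   IN={c@B1, d@B1, e@B0, f@B0}   OUT={c@B1, d@B1, e@B0, f@B0}
  B2:   IN={b@B3, c@B1, d@B1, e@B0, e@B3, f@B0, f@B2}   OUT={b@B3, c@B1, d@B1, e@B0, e@B3, f@B2}
  B3:   IN={b@B3, c@B1, d@B1, e@B0, e@B3, f@B2}   OUT={b@B3, c@B1, d@B1, e@B3, f@B2}
  B4:   IN={b@B3, c@B1, d@B1, e@B3, f@B2}   OUT={b@B3, c@B1, d@B4, e@B3, f@B2}
  B5:   IN={b@B3, c@B1, d@B1, d@B4, e@B3, f@B2}   OUT={b@B3, c@B5, d@B1, d@B4, e@B3, f@B5}
  B6:   IN={b@B3, c@B1, c@B5, d@B1, d@B4, e@B3, f@B2, f@B5}   OUT={a@B6, b@B3, c@B1, c@B5, d@B1, d@B4, e@B3, f@B2, f@B5}

Merge at B0 (entry node, so the boundary value {} is joined with the incoming edge(s)): IN[B0] = {} ⊔ OUT[B1] = {c@B1, d@B1, e@B0, f@B0}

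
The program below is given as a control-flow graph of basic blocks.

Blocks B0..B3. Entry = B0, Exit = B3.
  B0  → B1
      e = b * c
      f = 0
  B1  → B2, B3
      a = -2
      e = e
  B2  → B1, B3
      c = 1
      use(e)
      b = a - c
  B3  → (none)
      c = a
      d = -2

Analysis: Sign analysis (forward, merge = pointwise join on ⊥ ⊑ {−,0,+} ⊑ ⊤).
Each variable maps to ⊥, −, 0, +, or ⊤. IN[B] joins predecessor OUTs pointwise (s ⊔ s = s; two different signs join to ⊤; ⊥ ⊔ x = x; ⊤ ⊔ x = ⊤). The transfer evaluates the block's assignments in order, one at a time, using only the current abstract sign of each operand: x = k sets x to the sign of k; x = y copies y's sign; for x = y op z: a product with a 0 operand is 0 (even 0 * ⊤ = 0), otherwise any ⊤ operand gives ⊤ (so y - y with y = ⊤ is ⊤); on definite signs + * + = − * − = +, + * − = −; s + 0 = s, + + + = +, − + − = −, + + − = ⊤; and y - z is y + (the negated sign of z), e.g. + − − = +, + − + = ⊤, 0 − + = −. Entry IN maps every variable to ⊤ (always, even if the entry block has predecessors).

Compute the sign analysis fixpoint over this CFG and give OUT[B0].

Answer: {a: ⊤, b: ⊤, c: ⊤, d: ⊤, e: ⊤, f: 0}

Trace:
Fixpoint table:
  B0:   IN=(all ⊤)   OUT={f:0; rest ⊤}
  B1:   IN={f:0; rest ⊤}   OUT={a:-, f:0; rest ⊤}
  B2:   IN={a:-, f:0; rest ⊤}   OUT={a:-, b:-, c:+, f:0; rest ⊤}
  B3:   IN={a:-, f:0; rest ⊤}   OUT={a:-, c:-, d:-, f:0; rest ⊤}

B0 is the boundary node: IN[B0] = {a: ⊤, b: ⊤, c: ⊤, d: ⊤, e: ⊤, f: ⊤}
Applying B0's transfer function to that IN value gives OUT[B0] (row B0 above).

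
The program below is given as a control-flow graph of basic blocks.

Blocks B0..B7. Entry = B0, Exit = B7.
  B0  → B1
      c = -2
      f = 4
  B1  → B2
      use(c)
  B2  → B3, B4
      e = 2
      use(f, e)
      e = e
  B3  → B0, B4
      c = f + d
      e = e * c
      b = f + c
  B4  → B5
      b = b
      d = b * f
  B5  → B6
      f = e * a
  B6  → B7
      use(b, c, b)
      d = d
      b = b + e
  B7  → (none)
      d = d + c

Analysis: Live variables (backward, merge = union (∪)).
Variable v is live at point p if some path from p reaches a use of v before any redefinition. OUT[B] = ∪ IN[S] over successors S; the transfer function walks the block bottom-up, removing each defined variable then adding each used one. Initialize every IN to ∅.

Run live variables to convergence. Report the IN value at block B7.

Per-block solution:
  B0:   IN={a, b, d}   OUT={a, b, c, d, f}
  B1:   IN={a, b, c, d, f}   OUT={a, b, c, d, f}
  B2:   IN={a, b, c, d, f}   OUT={a, b, c, d, e, f}
  B3:   IN={a, d, e, f}   OUT={a, b, c, d, e, f}
  B4:   IN={a, b, c, e, f}   OUT={a, b, c, d, e}
  B5:   IN={a, b, c, d, e}   OUT={b, c, d, e}
  B6:   IN={b, c, d, e}   OUT={c, d}
  B7:   IN={c, d}   OUT={}

B7 is the boundary node: OUT[B7] = {}
Applying B7's transfer function to that OUT value gives IN[B7] (row B7 above).

Answer: {c, d}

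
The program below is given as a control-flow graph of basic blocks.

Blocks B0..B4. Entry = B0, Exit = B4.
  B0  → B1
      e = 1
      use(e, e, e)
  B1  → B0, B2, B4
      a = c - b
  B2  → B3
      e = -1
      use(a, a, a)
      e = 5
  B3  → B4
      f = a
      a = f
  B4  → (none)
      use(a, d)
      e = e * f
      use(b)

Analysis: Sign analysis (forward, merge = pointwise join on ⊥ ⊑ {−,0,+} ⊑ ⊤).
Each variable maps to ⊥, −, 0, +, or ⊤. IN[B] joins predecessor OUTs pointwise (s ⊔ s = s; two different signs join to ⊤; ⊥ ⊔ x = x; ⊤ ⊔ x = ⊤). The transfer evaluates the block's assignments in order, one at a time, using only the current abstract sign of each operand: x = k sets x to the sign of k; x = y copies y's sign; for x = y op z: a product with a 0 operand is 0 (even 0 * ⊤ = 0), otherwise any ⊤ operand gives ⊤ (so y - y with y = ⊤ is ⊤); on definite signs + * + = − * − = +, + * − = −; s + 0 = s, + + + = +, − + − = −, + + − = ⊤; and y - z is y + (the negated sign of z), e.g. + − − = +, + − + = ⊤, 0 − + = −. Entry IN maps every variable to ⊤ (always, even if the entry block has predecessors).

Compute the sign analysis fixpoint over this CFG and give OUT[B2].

Converged values:
  B0: | IN=(all ⊤) | OUT={e:+; rest ⊤}
  B1: | IN={e:+; rest ⊤} | OUT={e:+; rest ⊤}
  B2: | IN={e:+; rest ⊤} | OUT={e:+; rest ⊤}
  B3: | IN={e:+; rest ⊤} | OUT={e:+; rest ⊤}
  B4: | IN={e:+; rest ⊤} | OUT=(all ⊤)

Merge at B2: IN[B2] = OUT[B1] = {a: ⊤, b: ⊤, c: ⊤, d: ⊤, e: +, f: ⊤}
Applying B2's transfer function to that IN value gives OUT[B2] (row B2 above).

Answer: {a: ⊤, b: ⊤, c: ⊤, d: ⊤, e: +, f: ⊤}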